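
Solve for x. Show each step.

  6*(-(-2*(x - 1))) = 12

Step 1. [6*(-(-2*(x - 1))) = 12] LHS = 6·(…); ÷6 both sides ⇒ div: -(-2*(x - 1)) = 2.
Step 2. [-(-2*(x - 1)) = 2] leading − — multiply by −1, so neg: -2*(x - 1) = -2.
Step 3. [-2*(x - 1) = -2] -2·(inner) — divide through by -2. So div: x - 1 = 1.
Step 4. [x - 1 = 1] 1 comes off first (add 1) ⇒ sub: x = 2.

Answer: x ∈ {2}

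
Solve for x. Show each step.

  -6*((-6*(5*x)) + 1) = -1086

Step 1. [-6*((-6*(5*x)) + 1) = -1086] LHS = -6·(…); ÷-6 both sides. So div: (-6*(5*x)) + 1 = 181.
Step 2. [(-6*(5*x)) + 1 = 181] the outer +1 inverts by subtracting 1. So sub: -6*(5*x) = 180.
Step 3. [-6*(5*x) = 180] -6 out front; divide by -6. So div: 5*x = -30.
Step 4. [5*x = -30] 5 out front; divide by 5, so div: x = -6.

Answer: x ∈ {-6}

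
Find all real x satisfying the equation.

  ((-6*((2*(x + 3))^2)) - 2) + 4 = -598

Step 1. [((-6*((2*(x + 3))^2)) - 2) + 4 = -598] 4 comes off first (subtract 4) ⇒ sub: (-6*((2*(x + 3))^2)) - 2 = -602.
Step 2. [(-6*((2*(x + 3))^2)) - 2 = -602] peel the -2: add 2 from each side. So sub: -6*((2*(x + 3))^2) = -600.
Step 3. [-6*((2*(x + 3))^2) = -600] divide by the outer -6. So div: (2*(x + 3))^2 = 100.
Step 4. [(2*(x + 3))^2 = 100] √ both sides: 100 ≥ 0 gives two branches ⇒ sqrt: 2*(x + 3) = 10 or -10.
Step 5. [2*(x + 3) = 10 or -10] LHS = 2·(…); ÷2 both sides ⇒ div: x + 3 = 5 or -5.
Step 6. [x + 3 = 5 or -5] the outer +3 inverts by subtracting 3 ⇒ sub: x = 2 or -8.

Answer: x ∈ {-8, 2}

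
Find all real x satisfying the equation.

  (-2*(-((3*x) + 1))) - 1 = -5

Step 1. [(-2*(-((3*x) + 1))) - 1 = -5] -1 is outermost — add 1 both sides. So sub: -2*(-((3*x) + 1)) = -4.
Step 2. [-2*(-((3*x) + 1)) = -4] divide by the outer -2. So div: -((3*x) + 1) = 2.
Step 3. [-((3*x) + 1) = 2] leading − — multiply by −1 ⇒ neg: (3*x) + 1 = -2.
Step 4. [(3*x) + 1 = -2] 1 comes off first (subtract 1) ⇒ sub: 3*x = -3.
Step 5. [3*x = -3] 3·(inner) — divide through by 3 ⇒ div: x = -1.

Answer: x ∈ {-1}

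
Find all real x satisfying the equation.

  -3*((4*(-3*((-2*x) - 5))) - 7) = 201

Step 1. [-3*((4*(-3*((-2*x) - 5))) - 7) = 201] leading coefficient -3: divide by -3, so div: (4*(-3*((-2*x) - 5))) - 7 = -67.
Step 2. [(4*(-3*((-2*x) - 5))) - 7 = -67] add 7: x sits inside (… - 7). So sub: 4*(-3*((-2*x) - 5)) = -60.
Step 3. [4*(-3*((-2*x) - 5)) = -60] 4·(inner) — divide through by 4. So div: -3*((-2*x) - 5) = -15.
Step 4. [-3*((-2*x) - 5) = -15] LHS = -3·(…); ÷-3 both sides ⇒ div: (-2*x) - 5 = 5.
Step 5. [(-2*x) - 5 = 5] the outer -5 inverts by adding 5. So sub: -2*x = 10.
Step 6. [-2*x = 10] LHS = -2·(…); ÷-2 both sides, so div: x = -5.

Answer: x ∈ {-5}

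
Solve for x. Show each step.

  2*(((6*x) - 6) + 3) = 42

Step 1. [2*(((6*x) - 6) + 3) = 42] divide by the outer 2. So div: ((6*x) - 6) + 3 = 21.
Step 2. [((6*x) - 6) + 3 = 21] subtract 3: x sits inside (… + 3). So sub: (6*x) - 6 = 18.
Step 3. [(6*x) - 6 = 18] 6 | LHS and 6 | 18: pull 6 out. So factor: x - 1 = 3.
Step 4. [x - 1 = 3] add 1: x sits inside (… - 1), so sub: x = 4.

Answer: x ∈ {4}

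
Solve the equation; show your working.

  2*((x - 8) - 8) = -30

Step 1. [2*((x - 8) - 8) = -30] 2 out front; divide by 2 ⇒ div: (x - 8) - 8 = -15.
Step 2. [(x - 8) - 8 = -15] -8 is outermost — add 8 both sides, so sub: x - 8 = -7.
Step 3. [x - 8 = -7] peel the -8: add 8 from each side. So sub: x = 1.

Answer: x ∈ {1}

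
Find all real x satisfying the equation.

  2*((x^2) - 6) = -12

Step 1. [2*((x^2) - 6) = -12] 2·(inner) — divide through by 2, so div: (x^2) - 6 = -6.
Step 2. [(x^2) - 6 = -6] -6 is outermost — add 6 both sides, so sub: x^2 = 0.
Step 3. [x^2 = 0] LHS squared, RHS 0 ≥ 0: apply √ (±) ⇒ sqrt: x = 0.

Answer: x ∈ {0}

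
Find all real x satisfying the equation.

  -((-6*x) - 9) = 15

Step 1. [-((-6*x) - 9) = 15] LHS negated; negate both sides. So neg: (-6*x) - 9 = -15.
Step 2. [(-6*x) - 9 = -15] add 9: x sits inside (… - 9), so sub: -6*x = -6.
Step 3. [-6*x = -6] leading coefficient -6: divide by -6 ⇒ div: x = 1.

Answer: x ∈ {1}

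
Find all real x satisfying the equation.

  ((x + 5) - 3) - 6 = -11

Step 1. [((x + 5) - 3) - 6 = -11] peel the -6: add 6 from each side. So sub: (x + 5) - 3 = -5.
Step 2. [(x + 5) - 3 = -5] the outer -3 inverts by adding 3, so sub: x + 5 = -2.
Step 3. [x + 5 = -2] subtract 5: x sits inside (… + 5). So sub: x = -7.

Answer: x ∈ {-7}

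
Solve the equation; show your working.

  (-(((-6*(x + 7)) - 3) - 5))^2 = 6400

Step 1. [(-(((-6*(x + 7)) - 3) - 5))^2 = 6400] 6400 ≥ 0, LHS is (·)² — take ±√ ⇒ sqrt: -(((-6*(x + 7)) - 3) - 5) = 80 or -80.
Step 2. [-(((-6*(x + 7)) - 3) - 5) = 80 or -80] flip signs both sides, so neg: ((-6*(x + 7)) - 3) - 5 = -80 or 80.
Step 3. [((-6*(x + 7)) - 3) - 5 = -80 or 80] add 5: x sits inside (… - 5), so sub: (-6*(x + 7)) - 3 = -75 or 85.
Step 4. [(-6*(x + 7)) - 3 = -75 or 85] add 3: x sits inside (… - 3). So sub: -6*(x + 7) = -72 or 88.
Step 5. [-6*(x + 7) = -72 or 88] LHS = -6·(…); ÷-6 both sides ⇒ div: x + 7 = 12 or -44/3.
Step 6. [x + 7 = 12 or -44/3] 7 comes off first (subtract 7), so sub: x = 5 or -65/3.

Answer: x ∈ {-65/3, 5}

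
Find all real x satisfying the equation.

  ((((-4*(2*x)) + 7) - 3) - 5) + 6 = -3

Step 1. [((((-4*(2*x)) + 7) - 3) - 5) + 6 = -3] 6 comes off first (subtract 6), so sub: (((-4*(2*x)) + 7) - 3) - 5 = -9.
Step 2. [(((-4*(2*x)) + 7) - 3) - 5 = -9] add 5: x sits inside (… - 5). So sub: ((-4*(2*x)) + 7) - 3 = -4.
Step 3. [((-4*(2*x)) + 7) - 3 = -4] add 3: x sits inside (… - 3), so sub: (-4*(2*x)) + 7 = -1.
Step 4. [(-4*(2*x)) + 7 = -1] the outer +7 inverts by subtracting 7. So sub: -4*(2*x) = -8.
Step 5. [-4*(2*x) = -8] -4·(inner) — divide through by -4 ⇒ div: 2*x = 2.
Step 6. [2*x = 2] 2·(inner) — divide through by 2, so div: x = 1.

Answer: x ∈ {1}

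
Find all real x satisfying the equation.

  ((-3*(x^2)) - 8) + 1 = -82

Step 1. [((-3*(x^2)) - 8) + 1 = -82] the outer +1 inverts by subtracting 1, so sub: (-3*(x^2)) - 8 = -83.
Step 2. [(-3*(x^2)) - 8 = -83] 8 comes off first (add 8), so sub: -3*(x^2) = -75.
Step 3. [-3*(x^2) = -75] -3·(inner) — divide through by -3 ⇒ div: x^2 = 25.
Step 4. [x^2 = 25] √ both sides: 25 ≥ 0 gives two branches, so sqrt: x = 5 or -5.

Answer: x ∈ {-5, 5}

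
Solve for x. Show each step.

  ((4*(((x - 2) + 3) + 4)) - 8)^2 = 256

Step 1. [((4*(((x - 2) + 3) + 4)) - 8)^2 = 256] 256 ≥ 0, LHS is (·)² — take ±√, so sqrt: (4*(((x - 2) + 3) + 4)) - 8 = 16 or -16.
Step 2. [(4*(((x - 2) + 3) + 4)) - 8 = 16 or -16] add 8: x sits inside (… - 8), so sub: 4*(((x - 2) + 3) + 4) = 24 or -8.
Step 3. [4*(((x - 2) + 3) + 4) = 24 or -8] divide by the outer 4 ⇒ div: ((x - 2) + 3) + 4 = 6 or -2.
Step 4. [((x - 2) + 3) + 4 = 6 or -2] +4 is outermost — subtract 4 both sides ⇒ sub: (x - 2) + 3 = 2 or -6.
Step 5. [(x - 2) + 3 = 2 or -6] 3 comes off first (subtract 3). So sub: x - 2 = -1 or -9.
Step 6. [x - 2 = -1 or -9] peel the -2: add 2 from each side ⇒ sub: x = 1 or -7.

Answer: x ∈ {-7, 1}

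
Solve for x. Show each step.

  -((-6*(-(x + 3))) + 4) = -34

Step 1. [-((-6*(-(x + 3))) + 4) = -34] leading − — multiply by −1. So neg: (-6*(-(x + 3))) + 4 = 34.
Step 2. [(-6*(-(x + 3))) + 4 = 34] 4 comes off first (subtract 4) ⇒ sub: -6*(-(x + 3)) = 30.
Step 3. [-6*(-(x + 3)) = 30] -6 out front; divide by -6 ⇒ div: -(x + 3) = -5.
Step 4. [-(x + 3) = -5] leading − — multiply by −1 ⇒ neg: x + 3 = 5.
Step 5. [x + 3 = 5] +3 is outermost — subtract 3 both sides, so sub: x = 2.

Answer: x ∈ {2}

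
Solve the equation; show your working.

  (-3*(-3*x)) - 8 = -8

Step 1. [(-3*(-3*x)) - 8 = -8] 8 comes off first (add 8) ⇒ sub: -3*(-3*x) = 0.
Step 2. [-3*(-3*x) = 0] LHS = -3·(…); ÷-3 both sides, so div: -3*x = 0.
Step 3. [-3*x = 0] divide by the outer -3, so div: x = 0.

Answer: x ∈ {0}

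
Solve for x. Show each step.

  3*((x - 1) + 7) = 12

Step 1. [3*((x - 1) + 7) = 12] divide by the outer 3, so div: (x - 1) + 7 = 4.
Step 2. [(x - 1) + 7 = 4] +7 is outermost — subtract 7 both sides ⇒ sub: x - 1 = -3.
Step 3. [x - 1 = -3] -1 is outermost — add 1 both sides ⇒ sub: x = -2.

Answer: x ∈ {-2}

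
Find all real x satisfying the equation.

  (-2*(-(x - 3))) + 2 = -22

Step 1. [(-2*(-(x - 3))) + 2 = -22] -2 | LHS and -2 | -22: pull -2 out, so factor: (-(x - 3)) - 1 = 11.
Step 2. [(-(x - 3)) - 1 = 11] add 1: x sits inside (… - 1) ⇒ sub: -(x - 3) = 12.
Step 3. [-(x - 3) = 12] flip signs both sides ⇒ neg: x - 3 = -12.
Step 4. [x - 3 = -12] 3 comes off first (add 3) ⇒ sub: x = -9.

Answer: x ∈ {-9}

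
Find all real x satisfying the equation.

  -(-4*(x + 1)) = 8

Step 1. [-(-4*(x + 1)) = 8] LHS negated; negate both sides. So neg: -4*(x + 1) = -8.
Step 2. [-4*(x + 1) = -8] -4 out front; divide by -4, so div: x + 1 = 2.
Step 3. [x + 1 = 2] subtract 1: x sits inside (… + 1). So sub: x = 1.

Answer: x ∈ {1}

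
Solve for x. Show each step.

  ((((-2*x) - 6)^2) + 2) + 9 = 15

Step 1. [((((-2*x) - 6)^2) + 2) + 9 = 15] subtract 9: x sits inside (… + 9). So sub: (((-2*x) - 6)^2) + 2 = 6.
Step 2. [(((-2*x) - 6)^2) + 2 = 6] subtract 2: x sits inside (… + 2). So sub: ((-2*x) - 6)^2 = 4.
Step 3. [((-2*x) - 6)^2 = 4] LHS squared, RHS 4 ≥ 0: apply √ (±). So sqrt: (-2*x) - 6 = 2 or -2.
Step 4. [(-2*x) - 6 = 2 or -2] peel the -6: add 6 from each side, so sub: -2*x = 8 or 4.
Step 5. [-2*x = 8 or 4] -2·(inner) — divide through by -2. So div: x = -4 or -2.

Answer: x ∈ {-4, -2}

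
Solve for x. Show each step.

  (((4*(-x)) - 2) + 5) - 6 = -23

Step 1. [(((4*(-x)) - 2) + 5) - 6 = -23] the outer -6 inverts by adding 6, so sub: ((4*(-x)) - 2) + 5 = -17.
Step 2. [((4*(-x)) - 2) + 5 = -17] the outer +5 inverts by subtracting 5. So sub: (4*(-x)) - 2 = -22.
Step 3. [(4*(-x)) - 2 = -22] 2 comes off first (add 2) ⇒ sub: 4*(-x) = -20.
Step 4. [4*(-x) = -20] 4·(inner) — divide through by 4, so div: -x = -5.
Step 5. [-x = -5] LHS negated; negate both sides ⇒ neg: x = 5.

Answer: x ∈ {5}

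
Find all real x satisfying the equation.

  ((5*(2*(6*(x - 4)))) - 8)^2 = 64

Step 1. [((5*(2*(6*(x - 4)))) - 8)^2 = 64] √ both sides: 64 ≥ 0 gives two branches. So sqrt: (5*(2*(6*(x - 4)))) - 8 = 8 or -8.
Step 2. [(5*(2*(6*(x - 4)))) - 8 = 8 or -8] the outer -8 inverts by adding 8, so sub: 5*(2*(6*(x - 4))) = 16 or 0.
Step 3. [5*(2*(6*(x - 4))) = 16 or 0] leading coefficient 5: divide by 5, so div: 2*(6*(x - 4)) = 16/5 or 0.
Step 4. [2*(6*(x - 4)) = 16/5 or 0] 2·(inner) — divide through by 2. So div: 6*(x - 4) = 8/5 or 0.
Step 5. [6*(x - 4) = 8/5 or 0] 6·(inner) — divide through by 6, so div: x - 4 = 4/15 or 0.
Step 6. [x - 4 = 4/15 or 0] -4 is outermost — add 4 both sides, so sub: x = 64/15 or 4.

Answer: x ∈ {4, 64/15}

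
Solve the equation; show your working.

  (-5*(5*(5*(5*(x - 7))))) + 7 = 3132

Step 1. [(-5*(5*(5*(5*(x - 7))))) + 7 = 3132] +7 is outermost — subtract 7 both sides. So sub: -5*(5*(5*(5*(x - 7)))) = 3125.
Step 2. [-5*(5*(5*(5*(x - 7)))) = 3125] -5 out front; divide by -5 ⇒ div: 5*(5*(5*(x - 7))) = -625.
Step 3. [5*(5*(5*(x - 7))) = -625] leading coefficient 5: divide by 5. So div: 5*(5*(x - 7)) = -125.
Step 4. [5*(5*(x - 7)) = -125] 5 out front; divide by 5, so div: 5*(x - 7) = -25.
Step 5. [5*(x - 7) = -25] leading coefficient 5: divide by 5. So div: x - 7 = -5.
Step 6. [x - 7 = -5] add 7: x sits inside (… - 7) ⇒ sub: x = 2.

Answer: x ∈ {2}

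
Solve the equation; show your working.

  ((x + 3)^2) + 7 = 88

Step 1. [((x + 3)^2) + 7 = 88] the outer +7 inverts by subtracting 7. So sub: (x + 3)^2 = 81.
Step 2. [(x + 3)^2 = 81] 81 ≥ 0, LHS is (·)² — take ±√, so sqrt: x + 3 = 9 or -9.
Step 3. [x + 3 = 9 or -9] peel the +3: subtract 3 from each side, so sub: x = 6 or -12.

Answer: x ∈ {-12, 6}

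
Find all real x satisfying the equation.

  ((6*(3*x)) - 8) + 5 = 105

Step 1. [((6*(3*x)) - 8) + 5 = 105] +5 is outermost — subtract 5 both sides. So sub: (6*(3*x)) - 8 = 100.
Step 2. [(6*(3*x)) - 8 = 100] peel the -8: add 8 from each side. So sub: 6*(3*x) = 108.
Step 3. [6*(3*x) = 108] leading coefficient 6: divide by 6. So div: 3*x = 18.
Step 4. [3*x = 18] LHS = 3·(…); ÷3 both sides. So div: x = 6.

Answer: x ∈ {6}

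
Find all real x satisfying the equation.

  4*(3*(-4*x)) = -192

Step 1. [4*(3*(-4*x)) = -192] LHS = 4·(…); ÷4 both sides. So div: 3*(-4*x) = -48.
Step 2. [3*(-4*x) = -48] leading coefficient 3: divide by 3, so div: -4*x = -16.
Step 3. [-4*x = -16] -4·(inner) — divide through by -4, so div: x = 4.

Answer: x ∈ {4}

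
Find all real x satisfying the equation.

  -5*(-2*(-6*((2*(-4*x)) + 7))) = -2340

Step 1. [-5*(-2*(-6*((2*(-4*x)) + 7))) = -2340] -5 out front; divide by -5. So div: -2*(-6*((2*(-4*x)) + 7)) = 468.
Step 2. [-2*(-6*((2*(-4*x)) + 7)) = 468] leading coefficient -2: divide by -2, so div: -6*((2*(-4*x)) + 7) = -234.
Step 3. [-6*((2*(-4*x)) + 7) = -234] -6 out front; divide by -6 ⇒ div: (2*(-4*x)) + 7 = 39.
Step 4. [(2*(-4*x)) + 7 = 39] the outer +7 inverts by subtracting 7. So sub: 2*(-4*x) = 32.
Step 5. [2*(-4*x) = 32] 2·(inner) — divide through by 2. So div: -4*x = 16.
Step 6. [-4*x = 16] leading coefficient -4: divide by -4 ⇒ div: x = -4.

Answer: x ∈ {-4}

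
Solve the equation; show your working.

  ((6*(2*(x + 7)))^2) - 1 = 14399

Step 1. [((6*(2*(x + 7)))^2) - 1 = 14399] peel the -1: add 1 from each side ⇒ sub: (6*(2*(x + 7)))^2 = 14400.
Step 2. [(6*(2*(x + 7)))^2 = 14400] 14400 ≥ 0, LHS is (·)² — take ±√, so sqrt: 6*(2*(x + 7)) = 120 or -120.
Step 3. [6*(2*(x + 7)) = 120 or -120] leading coefficient 6: divide by 6. So div: 2*(x + 7) = 20 or -20.
Step 4. [2*(x + 7) = 20 or -20] 2 out front; divide by 2, so div: x + 7 = 10 or -10.
Step 5. [x + 7 = 10 or -10] peel the +7: subtract 7 from each side, so sub: x = 3 or -17.

Answer: x ∈ {-17, 3}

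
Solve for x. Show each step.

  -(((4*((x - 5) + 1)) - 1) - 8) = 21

Step 1. [-(((4*((x - 5) + 1)) - 1) - 8) = 21] LHS negated; negate both sides. So neg: ((4*((x - 5) + 1)) - 1) - 8 = -21.
Step 2. [((4*((x - 5) + 1)) - 1) - 8 = -21] -8 is outermost — add 8 both sides. So sub: (4*((x - 5) + 1)) - 1 = -13.
Step 3. [(4*((x - 5) + 1)) - 1 = -13] 1 comes off first (add 1). So sub: 4*((x - 5) + 1) = -12.
Step 4. [4*((x - 5) + 1) = -12] LHS = 4·(…); ÷4 both sides. So div: (x - 5) + 1 = -3.
Step 5. [(x - 5) + 1 = -3] +1 is outermost — subtract 1 both sides, so sub: x - 5 = -4.
Step 6. [x - 5 = -4] peel the -5: add 5 from each side ⇒ sub: x = 1.

Answer: x ∈ {1}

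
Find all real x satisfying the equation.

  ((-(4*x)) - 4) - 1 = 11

Step 1. [((-(4*x)) - 4) - 1 = 11] 1 comes off first (add 1), so sub: (-(4*x)) - 4 = 12.
Step 2. [(-(4*x)) - 4 = 12] 4 comes off first (add 4). So sub: -(4*x) = 16.
Step 3. [-(4*x) = 16] leading − — multiply by −1, so neg: 4*x = -16.
Step 4. [4*x = -16] divide by the outer 4. So div: x = -4.

Answer: x ∈ {-4}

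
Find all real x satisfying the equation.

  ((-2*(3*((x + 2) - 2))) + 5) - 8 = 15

Step 1. [((-2*(3*((x + 2) - 2))) + 5) - 8 = 15] 8 comes off first (add 8), so sub: (-2*(3*((x + 2) - 2))) + 5 = 23.
Step 2. [(-2*(3*((x + 2) - 2))) + 5 = 23] the outer +5 inverts by subtracting 5 ⇒ sub: -2*(3*((x + 2) - 2)) = 18.
Step 3. [-2*(3*((x + 2) - 2)) = 18] -2 out front; divide by -2, so div: 3*((x + 2) - 2) = -9.
Step 4. [3*((x + 2) - 2) = -9] divide by the outer 3, so div: (x + 2) - 2 = -3.
Step 5. [(x + 2) - 2 = -3] 2 comes off first (add 2). So sub: x + 2 = -1.
Step 6. [x + 2 = -1] +2 is outermost — subtract 2 both sides, so sub: x = -3.

Answer: x ∈ {-3}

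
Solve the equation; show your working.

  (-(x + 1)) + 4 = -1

Step 1. [(-(x + 1)) + 4 = -1] subtract 4: x sits inside (… + 4), so sub: -(x + 1) = -5.
Step 2. [-(x + 1) = -5] LHS negated; negate both sides. So neg: x + 1 = 5.
Step 3. [x + 1 = 5] +1 is outermost — subtract 1 both sides ⇒ sub: x = 4.

Answer: x ∈ {4}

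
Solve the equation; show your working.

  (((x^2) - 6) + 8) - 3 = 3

Step 1. [(((x^2) - 6) + 8) - 3 = 3] the outer -3 inverts by adding 3 ⇒ sub: ((x^2) - 6) + 8 = 6.
Step 2. [((x^2) - 6) + 8 = 6] the outer +8 inverts by subtracting 8 ⇒ sub: (x^2) - 6 = -2.
Step 3. [(x^2) - 6 = -2] add 6: x sits inside (… - 6), so sub: x^2 = 4.
Step 4. [x^2 = 4] √ both sides: 4 ≥ 0 gives two branches ⇒ sqrt: x = 2 or -2.

Answer: x ∈ {-2, 2}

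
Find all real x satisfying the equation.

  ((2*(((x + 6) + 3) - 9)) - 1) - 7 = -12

Step 1. [((2*(((x + 6) + 3) - 9)) - 1) - 7 = -12] peel the -7: add 7 from each side. So sub: (2*(((x + 6) + 3) - 9)) - 1 = -5.
Step 2. [(2*(((x + 6) + 3) - 9)) - 1 = -5] the outer -1 inverts by adding 1, so sub: 2*(((x + 6) + 3) - 9) = -4.
Step 3. [2*(((x + 6) + 3) - 9) = -4] divide by the outer 2. So div: ((x + 6) + 3) - 9 = -2.
Step 4. [((x + 6) + 3) - 9 = -2] peel the -9: add 9 from each side. So sub: (x + 6) + 3 = 7.
Step 5. [(x + 6) + 3 = 7] +3 is outermost — subtract 3 both sides ⇒ sub: x + 6 = 4.
Step 6. [x + 6 = 4] subtract 6: x sits inside (… + 6) ⇒ sub: x = -2.

Answer: x ∈ {-2}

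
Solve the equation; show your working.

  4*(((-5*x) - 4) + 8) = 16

Step 1. [4*(((-5*x) - 4) + 8) = 16] divide by the outer 4, so div: ((-5*x) - 4) + 8 = 4.
Step 2. [((-5*x) - 4) + 8 = 4] 8 comes off first (subtract 8), so sub: (-5*x) - 4 = -4.
Step 3. [(-5*x) - 4 = -4] the outer -4 inverts by adding 4 ⇒ sub: -5*x = 0.
Step 4. [-5*x = 0] leading coefficient -5: divide by -5 ⇒ div: x = 0.

Answer: x ∈ {0}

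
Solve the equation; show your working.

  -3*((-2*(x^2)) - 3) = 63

Step 1. [-3*((-2*(x^2)) - 3) = 63] LHS = -3·(…); ÷-3 both sides ⇒ div: (-2*(x^2)) - 3 = -21.
Step 2. [(-2*(x^2)) - 3 = -21] peel the -3: add 3 from each side, so sub: -2*(x^2) = -18.
Step 3. [-2*(x^2) = -18] -2·(inner) — divide through by -2, so div: x^2 = 9.
Step 4. [x^2 = 9] LHS squared, RHS 9 ≥ 0: apply √ (±). So sqrt: x = 3 or -3.

Answer: x ∈ {-3, 3}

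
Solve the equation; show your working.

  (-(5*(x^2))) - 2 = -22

Step 1. [(-(5*(x^2))) - 2 = -22] -2 is outermost — add 2 both sides. So sub: -(5*(x^2)) = -20.
Step 2. [-(5*(x^2)) = -20] LHS negated; negate both sides ⇒ neg: 5*(x^2) = 20.
Step 3. [5*(x^2) = 20] 5·(inner) — divide through by 5, so div: x^2 = 4.
Step 4. [x^2 = 4] √ both sides: 4 ≥ 0 gives two branches. So sqrt: x = 2 or -2.

Answer: x ∈ {-2, 2}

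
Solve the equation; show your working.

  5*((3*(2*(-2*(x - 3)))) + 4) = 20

Step 1. [5*((3*(2*(-2*(x - 3)))) + 4) = 20] LHS = 5·(…); ÷5 both sides, so div: (3*(2*(-2*(x - 3)))) + 4 = 4.
Step 2. [(3*(2*(-2*(x - 3)))) + 4 = 4] peel the +4: subtract 4 from each side. So sub: 3*(2*(-2*(x - 3))) = 0.
Step 3. [3*(2*(-2*(x - 3))) = 0] 3 out front; divide by 3 ⇒ div: 2*(-2*(x - 3)) = 0.
Step 4. [2*(-2*(x - 3)) = 0] divide by the outer 2, so div: -2*(x - 3) = 0.
Step 5. [-2*(x - 3) = 0] LHS = -2·(…); ÷-2 both sides, so div: x - 3 = 0.
Step 6. [x - 3 = 0] -3 is outermost — add 3 both sides. So sub: x = 3.

Answer: x ∈ {3}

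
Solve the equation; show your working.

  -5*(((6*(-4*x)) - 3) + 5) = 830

Step 1. [-5*(((6*(-4*x)) - 3) + 5) = 830] leading coefficient -5: divide by -5. So div: ((6*(-4*x)) - 3) + 5 = -166.
Step 2. [((6*(-4*x)) - 3) + 5 = -166] +5 is outermost — subtract 5 both sides ⇒ sub: (6*(-4*x)) - 3 = -171.
Step 3. [(6*(-4*x)) - 3 = -171] peel the -3: add 3 from each side, so sub: 6*(-4*x) = -168.
Step 4. [6*(-4*x) = -168] 6·(inner) — divide through by 6, so div: -4*x = -28.
Step 5. [-4*x = -28] -4·(inner) — divide through by -4 ⇒ div: x = 7.

Answer: x ∈ {7}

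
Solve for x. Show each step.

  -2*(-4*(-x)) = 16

Step 1. [-2*(-4*(-x)) = 16] leading coefficient -2: divide by -2. So div: -4*(-x) = -8.
Step 2. [-4*(-x) = -8] -4·(inner) — divide through by -4. So div: -x = 2.
Step 3. [-x = 2] LHS negated; negate both sides. So neg: x = -2.

Answer: x ∈ {-2}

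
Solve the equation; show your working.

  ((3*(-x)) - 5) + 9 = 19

Step 1. [((3*(-x)) - 5) + 9 = 19] +9 is outermost — subtract 9 both sides. So sub: (3*(-x)) - 5 = 10.
Step 2. [(3*(-x)) - 5 = 10] -5 is outermost — add 5 both sides. So sub: 3*(-x) = 15.
Step 3. [3*(-x) = 15] leading coefficient 3: divide by 3, so div: -x = 5.
Step 4. [-x = 5] LHS negated; negate both sides ⇒ neg: x = -5.

Answer: x ∈ {-5}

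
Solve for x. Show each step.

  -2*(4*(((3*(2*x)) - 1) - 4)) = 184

Step 1. [-2*(4*(((3*(2*x)) - 1) - 4)) = 184] -2 out front; divide by -2 ⇒ div: 4*(((3*(2*x)) - 1) - 4) = -92.
Step 2. [4*(((3*(2*x)) - 1) - 4) = -92] leading coefficient 4: divide by 4 ⇒ div: ((3*(2*x)) - 1) - 4 = -23.
Step 3. [((3*(2*x)) - 1) - 4 = -23] peel the -4: add 4 from each side. So sub: (3*(2*x)) - 1 = -19.
Step 4. [(3*(2*x)) - 1 = -19] 1 comes off first (add 1). So sub: 3*(2*x) = -18.
Step 5. [3*(2*x) = -18] divide by the outer 3, so div: 2*x = -6.
Step 6. [2*x = -6] LHS = 2·(…); ÷2 both sides ⇒ div: x = -3.

Answer: x ∈ {-3}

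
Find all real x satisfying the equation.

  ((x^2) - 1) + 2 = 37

Step 1. [((x^2) - 1) + 2 = 37] subtract 2: x sits inside (… + 2) ⇒ sub: (x^2) - 1 = 35.
Step 2. [(x^2) - 1 = 35] -1 is outermost — add 1 both sides, so sub: x^2 = 36.
Step 3. [x^2 = 36] 36 ≥ 0, LHS is (·)² — take ±√. So sqrt: x = 6 or -6.

Answer: x ∈ {-6, 6}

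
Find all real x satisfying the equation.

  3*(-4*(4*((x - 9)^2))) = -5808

Step 1. [3*(-4*(4*((x - 9)^2))) = -5808] divide by the outer 3. So div: -4*(4*((x - 9)^2)) = -1936.
Step 2. [-4*(4*((x - 9)^2)) = -1936] -4 out front; divide by -4. So div: 4*((x - 9)^2) = 484.
Step 3. [4*((x - 9)^2) = 484] LHS = 4·(…); ÷4 both sides ⇒ div: (x - 9)^2 = 121.
Step 4. [(x - 9)^2 = 121] √ both sides: 121 ≥ 0 gives two branches, so sqrt: x - 9 = 11 or -11.
Step 5. [x - 9 = 11 or -11] 9 comes off first (add 9), so sub: x = 20 or -2.

Answer: x ∈ {-2, 20}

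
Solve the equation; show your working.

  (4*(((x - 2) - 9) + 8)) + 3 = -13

Step 1. [(4*(((x - 2) - 9) + 8)) + 3 = -13] peel the +3: subtract 3 from each side, so sub: 4*(((x - 2) - 9) + 8) = -16.
Step 2. [4*(((x - 2) - 9) + 8) = -16] LHS = 4·(…); ÷4 both sides, so div: ((x - 2) - 9) + 8 = -4.
Step 3. [((x - 2) - 9) + 8 = -4] the outer +8 inverts by subtracting 8 ⇒ sub: (x - 2) - 9 = -12.
Step 4. [(x - 2) - 9 = -12] peel the -9: add 9 from each side ⇒ sub: x - 2 = -3.
Step 5. [x - 2 = -3] the outer -2 inverts by adding 2 ⇒ sub: x = -1.

Answer: x ∈ {-1}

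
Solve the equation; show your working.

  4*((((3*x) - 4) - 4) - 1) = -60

Step 1. [4*((((3*x) - 4) - 4) - 1) = -60] 4 out front; divide by 4, so div: (((3*x) - 4) - 4) - 1 = -15.
Step 2. [(((3*x) - 4) - 4) - 1 = -15] -1 is outermost — add 1 both sides. So sub: ((3*x) - 4) - 4 = -14.
Step 3. [((3*x) - 4) - 4 = -14] add 4: x sits inside (… - 4). So sub: (3*x) - 4 = -10.
Step 4. [(3*x) - 4 = -10] peel the -4: add 4 from each side. So sub: 3*x = -6.
Step 5. [3*x = -6] leading coefficient 3: divide by 3. So div: x = -2.

Answer: x ∈ {-2}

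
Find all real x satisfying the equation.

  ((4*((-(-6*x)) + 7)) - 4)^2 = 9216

Step 1. [((4*((-(-6*x)) + 7)) - 4)^2 = 9216] LHS squared, RHS 9216 ≥ 0: apply √ (±). So sqrt: (4*((-(-6*x)) + 7)) - 4 = 96 or -96.
Step 2. [(4*((-(-6*x)) + 7)) - 4 = 96 or -96] 4 | LHS and 4 | 96 or -96: pull 4 out, so factor: ((-(-6*x)) + 7) - 1 = 24 or -24.
Step 3. [((-(-6*x)) + 7) - 1 = 24 or -24] peel the -1: add 1 from each side, so sub: (-(-6*x)) + 7 = 25 or -23.
Step 4. [(-(-6*x)) + 7 = 25 or -23] 7 comes off first (subtract 7), so sub: -(-6*x) = 18 or -30.
Step 5. [-(-6*x) = 18 or -30] LHS negated; negate both sides, so neg: -6*x = -18 or 30.
Step 6. [-6*x = -18 or 30] divide by the outer -6 ⇒ div: x = 3 or -5.

Answer: x ∈ {-5, 3}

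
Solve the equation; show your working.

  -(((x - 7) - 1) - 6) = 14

Step 1. [-(((x - 7) - 1) - 6) = 14] leading − — multiply by −1, so neg: ((x - 7) - 1) - 6 = -14.
Step 2. [((x - 7) - 1) - 6 = -14] peel the -6: add 6 from each side. So sub: (x - 7) - 1 = -8.
Step 3. [(x - 7) - 1 = -8] -1 is outermost — add 1 both sides ⇒ sub: x - 7 = -7.
Step 4. [x - 7 = -7] add 7: x sits inside (… - 7), so sub: x = 0.

Answer: x ∈ {0}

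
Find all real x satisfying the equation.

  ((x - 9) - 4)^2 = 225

Step 1. [((x - 9) - 4)^2 = 225] √ both sides: 225 ≥ 0 gives two branches ⇒ sqrt: (x - 9) - 4 = 15 or -15.
Step 2. [(x - 9) - 4 = 15 or -15] peel the -4: add 4 from each side. So sub: x - 9 = 19 or -11.
Step 3. [x - 9 = 19 or -11] 9 comes off first (add 9) ⇒ sub: x = 28 or -2.

Answer: x ∈ {-2, 28}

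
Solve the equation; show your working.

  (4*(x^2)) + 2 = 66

Step 1. [(4*(x^2)) + 2 = 66] 2 comes off first (subtract 2), so sub: 4*(x^2) = 64.
Step 2. [4*(x^2) = 64] LHS = 4·(…); ÷4 both sides. So div: x^2 = 16.
Step 3. [x^2 = 16] √ both sides: 16 ≥ 0 gives two branches ⇒ sqrt: x = 4 or -4.

Answer: x ∈ {-4, 4}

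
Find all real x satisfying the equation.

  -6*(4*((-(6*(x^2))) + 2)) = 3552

Step 1. [-6*(4*((-(6*(x^2))) + 2)) = 3552] LHS = -6·(…); ÷-6 both sides, so div: 4*((-(6*(x^2))) + 2) = -592.
Step 2. [4*((-(6*(x^2))) + 2) = -592] 4·(inner) — divide through by 4, so div: (-(6*(x^2))) + 2 = -148.
Step 3. [(-(6*(x^2))) + 2 = -148] +2 is outermost — subtract 2 both sides. So sub: -(6*(x^2)) = -150.
Step 4. [-(6*(x^2)) = -150] LHS negated; negate both sides. So neg: 6*(x^2) = 150.
Step 5. [6*(x^2) = 150] 6·(inner) — divide through by 6 ⇒ div: x^2 = 25.
Step 6. [x^2 = 25] √ both sides: 25 ≥ 0 gives two branches ⇒ sqrt: x = 5 or -5.

Answer: x ∈ {-5, 5}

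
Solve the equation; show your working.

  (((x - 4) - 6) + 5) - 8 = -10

Step 1. [(((x - 4) - 6) + 5) - 8 = -10] -8 is outermost — add 8 both sides, so sub: ((x - 4) - 6) + 5 = -2.
Step 2. [((x - 4) - 6) + 5 = -2] subtract 5: x sits inside (… + 5), so sub: (x - 4) - 6 = -7.
Step 3. [(x - 4) - 6 = -7] 6 comes off first (add 6). So sub: x - 4 = -1.
Step 4. [x - 4 = -1] peel the -4: add 4 from each side ⇒ sub: x = 3.

Answer: x ∈ {3}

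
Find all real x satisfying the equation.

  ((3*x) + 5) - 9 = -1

Step 1. [((3*x) + 5) - 9 = -1] -9 is outermost — add 9 both sides ⇒ sub: (3*x) + 5 = 8.
Step 2. [(3*x) + 5 = 8] +5 is outermost — subtract 5 both sides. So sub: 3*x = 3.
Step 3. [3*x = 3] leading coefficient 3: divide by 3. So div: x = 1.

Answer: x ∈ {1}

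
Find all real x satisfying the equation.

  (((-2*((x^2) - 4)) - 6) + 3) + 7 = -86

Step 1. [(((-2*((x^2) - 4)) - 6) + 3) + 7 = -86] the outer +7 inverts by subtracting 7. So sub: ((-2*((x^2) - 4)) - 6) + 3 = -93.
Step 2. [((-2*((x^2) - 4)) - 6) + 3 = -93] subtract 3: x sits inside (… + 3), so sub: (-2*((x^2) - 4)) - 6 = -96.
Step 3. [(-2*((x^2) - 4)) - 6 = -96] -2 | LHS and -2 | -96: pull -2 out, so factor: ((x^2) - 4) + 3 = 48.
Step 4. [((x^2) - 4) + 3 = 48] 3 comes off first (subtract 3) ⇒ sub: (x^2) - 4 = 45.
Step 5. [(x^2) - 4 = 45] the outer -4 inverts by adding 4. So sub: x^2 = 49.
Step 6. [x^2 = 49] LHS squared, RHS 49 ≥ 0: apply √ (±). So sqrt: x = 7 or -7.

Answer: x ∈ {-7, 7}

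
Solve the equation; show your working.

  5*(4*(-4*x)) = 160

Step 1. [5*(4*(-4*x)) = 160] divide by the outer 5 ⇒ div: 4*(-4*x) = 32.
Step 2. [4*(-4*x) = 32] 4·(inner) — divide through by 4. So div: -4*x = 8.
Step 3. [-4*x = 8] -4 out front; divide by -4, so div: x = -2.

Answer: x ∈ {-2}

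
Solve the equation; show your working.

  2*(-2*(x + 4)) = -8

Step 1. [2*(-2*(x + 4)) = -8] leading coefficient 2: divide by 2, so div: -2*(x + 4) = -4.
Step 2. [-2*(x + 4) = -4] divide by the outer -2 ⇒ div: x + 4 = 2.
Step 3. [x + 4 = 2] 4 comes off first (subtract 4), so sub: x = -2.

Answer: x ∈ {-2}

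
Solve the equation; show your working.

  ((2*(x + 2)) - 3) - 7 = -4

Step 1. [((2*(x + 2)) - 3) - 7 = -4] the outer -7 inverts by adding 7 ⇒ sub: (2*(x + 2)) - 3 = 3.
Step 2. [(2*(x + 2)) - 3 = 3] peel the -3: add 3 from each side ⇒ sub: 2*(x + 2) = 6.
Step 3. [2*(x + 2) = 6] 2·(inner) — divide through by 2, so div: x + 2 = 3.
Step 4. [x + 2 = 3] the outer +2 inverts by subtracting 2 ⇒ sub: x = 1.

Answer: x ∈ {1}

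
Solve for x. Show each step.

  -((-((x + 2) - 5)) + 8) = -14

Step 1. [-((-((x + 2) - 5)) + 8) = -14] leading − — multiply by −1, so neg: (-((x + 2) - 5)) + 8 = 14.
Step 2. [(-((x + 2) - 5)) + 8 = 14] 8 comes off first (subtract 8) ⇒ sub: -((x + 2) - 5) = 6.
Step 3. [-((x + 2) - 5) = 6] leading − — multiply by −1, so neg: (x + 2) - 5 = -6.
Step 4. [(x + 2) - 5 = -6] 5 comes off first (add 5) ⇒ sub: x + 2 = -1.
Step 5. [x + 2 = -1] +2 is outermost — subtract 2 both sides ⇒ sub: x = -3.

Answer: x ∈ {-3}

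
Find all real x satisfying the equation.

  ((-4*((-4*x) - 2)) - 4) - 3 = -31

Step 1. [((-4*((-4*x) - 2)) - 4) - 3 = -31] add 3: x sits inside (… - 3), so sub: (-4*((-4*x) - 2)) - 4 = -28.
Step 2. [(-4*((-4*x) - 2)) - 4 = -28] common factor -4 (LHS and -28) — divide through ⇒ factor: ((-4*x) - 2) + 1 = 7.
Step 3. [((-4*x) - 2) + 1 = 7] peel the +1: subtract 1 from each side. So sub: (-4*x) - 2 = 6.
Step 4. [(-4*x) - 2 = 6] 2 comes off first (add 2) ⇒ sub: -4*x = 8.
Step 5. [-4*x = 8] -4 out front; divide by -4. So div: x = -2.

Answer: x ∈ {-2}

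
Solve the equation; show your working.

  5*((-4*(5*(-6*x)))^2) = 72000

Step 1. [5*((-4*(5*(-6*x)))^2) = 72000] 5·(inner) — divide through by 5 ⇒ div: (-4*(5*(-6*x)))^2 = 14400.
Step 2. [(-4*(5*(-6*x)))^2 = 14400] 14400 ≥ 0, LHS is (·)² — take ±√. So sqrt: -4*(5*(-6*x)) = 120 or -120.
Step 3. [-4*(5*(-6*x)) = 120 or -120] -4·(inner) — divide through by -4, so div: 5*(-6*x) = -30 or 30.
Step 4. [5*(-6*x) = -30 or 30] 5·(inner) — divide through by 5, so div: -6*x = -6 or 6.
Step 5. [-6*x = -6 or 6] divide by the outer -6. So div: x = 1 or -1.

Answer: x ∈ {-1, 1}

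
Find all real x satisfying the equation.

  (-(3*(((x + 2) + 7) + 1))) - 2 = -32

Step 1. [(-(3*(((x + 2) + 7) + 1))) - 2 = -32] 2 comes off first (add 2), so sub: -(3*(((x + 2) + 7) + 1)) = -30.
Step 2. [-(3*(((x + 2) + 7) + 1)) = -30] LHS negated; negate both sides, so neg: 3*(((x + 2) + 7) + 1) = 30.
Step 3. [3*(((x + 2) + 7) + 1) = 30] leading coefficient 3: divide by 3. So div: ((x + 2) + 7) + 1 = 10.
Step 4. [((x + 2) + 7) + 1 = 10] subtract 1: x sits inside (… + 1), so sub: (x + 2) + 7 = 9.
Step 5. [(x + 2) + 7 = 9] the outer +7 inverts by subtracting 7 ⇒ sub: x + 2 = 2.
Step 6. [x + 2 = 2] +2 is outermost — subtract 2 both sides, so sub: x = 0.

Answer: x ∈ {0}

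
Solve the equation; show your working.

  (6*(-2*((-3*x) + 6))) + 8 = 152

Step 1. [(6*(-2*((-3*x) + 6))) + 8 = 152] +8 is outermost — subtract 8 both sides, so sub: 6*(-2*((-3*x) + 6)) = 144.
Step 2. [6*(-2*((-3*x) + 6)) = 144] LHS = 6·(…); ÷6 both sides ⇒ div: -2*((-3*x) + 6) = 24.
Step 3. [-2*((-3*x) + 6) = 24] LHS = -2·(…); ÷-2 both sides, so div: (-3*x) + 6 = -12.
Step 4. [(-3*x) + 6 = -12] common factor -3 (LHS and -12) — divide through ⇒ factor: x - 2 = 4.
Step 5. [x - 2 = 4] -2 is outermost — add 2 both sides. So sub: x = 6.

Answer: x ∈ {6}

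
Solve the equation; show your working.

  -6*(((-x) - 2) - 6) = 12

Step 1. [-6*(((-x) - 2) - 6) = 12] -6 out front; divide by -6 ⇒ div: ((-x) - 2) - 6 = -2.
Step 2. [((-x) - 2) - 6 = -2] peel the -6: add 6 from each side, so sub: (-x) - 2 = 4.
Step 3. [(-x) - 2 = 4] the outer -2 inverts by adding 2 ⇒ sub: -x = 6.
Step 4. [-x = 6] LHS negated; negate both sides. So neg: x = -6.

Answer: x ∈ {-6}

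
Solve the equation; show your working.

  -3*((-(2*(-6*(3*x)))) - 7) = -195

Step 1. [-3*((-(2*(-6*(3*x)))) - 7) = -195] divide by the outer -3. So div: (-(2*(-6*(3*x)))) - 7 = 65.
Step 2. [(-(2*(-6*(3*x)))) - 7 = 65] -7 is outermost — add 7 both sides. So sub: -(2*(-6*(3*x))) = 72.
Step 3. [-(2*(-6*(3*x))) = 72] leading − — multiply by −1 ⇒ neg: 2*(-6*(3*x)) = -72.
Step 4. [2*(-6*(3*x)) = -72] 2·(inner) — divide through by 2 ⇒ div: -6*(3*x) = -36.
Step 5. [-6*(3*x) = -36] leading coefficient -6: divide by -6 ⇒ div: 3*x = 6.
Step 6. [3*x = 6] 3 out front; divide by 3. So div: x = 2.

Answer: x ∈ {2}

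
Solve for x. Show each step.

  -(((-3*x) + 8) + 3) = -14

Step 1. [-(((-3*x) + 8) + 3) = -14] LHS negated; negate both sides. So neg: ((-3*x) + 8) + 3 = 14.
Step 2. [((-3*x) + 8) + 3 = 14] subtract 3: x sits inside (… + 3), so sub: (-3*x) + 8 = 11.
Step 3. [(-3*x) + 8 = 11] 8 comes off first (subtract 8) ⇒ sub: -3*x = 3.
Step 4. [-3*x = 3] -3 out front; divide by -3. So div: x = -1.

Answer: x ∈ {-1}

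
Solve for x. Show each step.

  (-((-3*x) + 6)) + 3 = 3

Step 1. [(-((-3*x) + 6)) + 3 = 3] +3 is outermost — subtract 3 both sides ⇒ sub: -((-3*x) + 6) = 0.
Step 2. [-((-3*x) + 6) = 0] flip signs both sides. So neg: (-3*x) + 6 = 0.
Step 3. [(-3*x) + 6 = 0] -3 | LHS and -3 | 0: pull -3 out. So factor: x - 2 = 0.
Step 4. [x - 2 = 0] 2 comes off first (add 2), so sub: x = 2.

Answer: x ∈ {2}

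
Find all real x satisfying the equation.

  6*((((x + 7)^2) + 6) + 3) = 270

Step 1. [6*((((x + 7)^2) + 6) + 3) = 270] divide by the outer 6, so div: (((x + 7)^2) + 6) + 3 = 45.
Step 2. [(((x + 7)^2) + 6) + 3 = 45] subtract 3: x sits inside (… + 3), so sub: ((x + 7)^2) + 6 = 42.
Step 3. [((x + 7)^2) + 6 = 42] subtract 6: x sits inside (… + 6) ⇒ sub: (x + 7)^2 = 36.
Step 4. [(x + 7)^2 = 36] 36 ≥ 0, LHS is (·)² — take ±√, so sqrt: x + 7 = 6 or -6.
Step 5. [x + 7 = 6 or -6] 7 comes off first (subtract 7). So sub: x = -1 or -13.

Answer: x ∈ {-13, -1}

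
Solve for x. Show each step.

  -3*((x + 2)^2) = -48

Step 1. [-3*((x + 2)^2) = -48] LHS = -3·(…); ÷-3 both sides, so div: (x + 2)^2 = 16.
Step 2. [(x + 2)^2 = 16] √ both sides: 16 ≥ 0 gives two branches. So sqrt: x + 2 = 4 or -4.
Step 3. [x + 2 = 4 or -4] +2 is outermost — subtract 2 both sides, so sub: x = 2 or -6.

Answer: x ∈ {-6, 2}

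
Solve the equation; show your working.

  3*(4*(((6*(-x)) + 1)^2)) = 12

Step 1. [3*(4*(((6*(-x)) + 1)^2)) = 12] 3 out front; divide by 3, so div: 4*(((6*(-x)) + 1)^2) = 4.
Step 2. [4*(((6*(-x)) + 1)^2) = 4] 4 out front; divide by 4 ⇒ div: ((6*(-x)) + 1)^2 = 1.
Step 3. [((6*(-x)) + 1)^2 = 1] 1 ≥ 0, LHS is (·)² — take ±√. So sqrt: (6*(-x)) + 1 = 1 or -1.
Step 4. [(6*(-x)) + 1 = 1 or -1] 1 comes off first (subtract 1), so sub: 6*(-x) = 0 or -2.
Step 5. [6*(-x) = 0 or -2] 6·(inner) — divide through by 6 ⇒ div: -x = 0 or -1/3.
Step 6. [-x = 0 or -1/3] LHS negated; negate both sides ⇒ neg: x = 0 or 1/3.

Answer: x ∈ {0, 1/3}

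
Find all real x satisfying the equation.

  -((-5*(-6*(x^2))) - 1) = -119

Step 1. [-((-5*(-6*(x^2))) - 1) = -119] flip signs both sides, so neg: (-5*(-6*(x^2))) - 1 = 119.
Step 2. [(-5*(-6*(x^2))) - 1 = 119] add 1: x sits inside (… - 1), so sub: -5*(-6*(x^2)) = 120.
Step 3. [-5*(-6*(x^2)) = 120] LHS = -5·(…); ÷-5 both sides ⇒ div: -6*(x^2) = -24.
Step 4. [-6*(x^2) = -24] LHS = -6·(…); ÷-6 both sides, so div: x^2 = 4.
Step 5. [x^2 = 4] √ both sides: 4 ≥ 0 gives two branches, so sqrt: x = 2 or -2.

Answer: x ∈ {-2, 2}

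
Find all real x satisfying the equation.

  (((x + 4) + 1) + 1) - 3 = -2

Step 1. [(((x + 4) + 1) + 1) - 3 = -2] -3 is outermost — add 3 both sides, so sub: ((x + 4) + 1) + 1 = 1.
Step 2. [((x + 4) + 1) + 1 = 1] peel the +1: subtract 1 from each side, so sub: (x + 4) + 1 = 0.
Step 3. [(x + 4) + 1 = 0] +1 is outermost — subtract 1 both sides, so sub: x + 4 = -1.
Step 4. [x + 4 = -1] subtract 4: x sits inside (… + 4) ⇒ sub: x = -5.

Answer: x ∈ {-5}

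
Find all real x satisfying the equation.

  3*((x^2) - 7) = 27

Step 1. [3*((x^2) - 7) = 27] LHS = 3·(…); ÷3 both sides, so div: (x^2) - 7 = 9.
Step 2. [(x^2) - 7 = 9] add 7: x sits inside (… - 7) ⇒ sub: x^2 = 16.
Step 3. [x^2 = 16] √ both sides: 16 ≥ 0 gives two branches, so sqrt: x = 4 or -4.

Answer: x ∈ {-4, 4}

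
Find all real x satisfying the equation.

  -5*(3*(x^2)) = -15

Step 1. [-5*(3*(x^2)) = -15] divide by the outer -5. So div: 3*(x^2) = 3.
Step 2. [3*(x^2) = 3] divide by the outer 3, so div: x^2 = 1.
Step 3. [x^2 = 1] √ both sides: 1 ≥ 0 gives two branches ⇒ sqrt: x = 1 or -1.

Answer: x ∈ {-1, 1}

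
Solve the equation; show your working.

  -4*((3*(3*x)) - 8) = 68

Step 1. [-4*((3*(3*x)) - 8) = 68] LHS = -4·(…); ÷-4 both sides. So div: (3*(3*x)) - 8 = -17.
Step 2. [(3*(3*x)) - 8 = -17] peel the -8: add 8 from each side. So sub: 3*(3*x) = -9.
Step 3. [3*(3*x) = -9] LHS = 3·(…); ÷3 both sides ⇒ div: 3*x = -3.
Step 4. [3*x = -3] 3·(inner) — divide through by 3 ⇒ div: x = -1.

Answer: x ∈ {-1}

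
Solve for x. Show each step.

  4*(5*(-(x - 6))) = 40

Step 1. [4*(5*(-(x - 6))) = 40] leading coefficient 4: divide by 4 ⇒ div: 5*(-(x - 6)) = 10.
Step 2. [5*(-(x - 6)) = 10] 5·(inner) — divide through by 5. So div: -(x - 6) = 2.
Step 3. [-(x - 6) = 2] leading − — multiply by −1, so neg: x - 6 = -2.
Step 4. [x - 6 = -2] the outer -6 inverts by adding 6, so sub: x = 4.

Answer: x ∈ {4}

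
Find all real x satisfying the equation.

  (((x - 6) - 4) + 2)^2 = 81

Step 1. [(((x - 6) - 4) + 2)^2 = 81] √ both sides: 81 ≥ 0 gives two branches ⇒ sqrt: ((x - 6) - 4) + 2 = 9 or -9.
Step 2. [((x - 6) - 4) + 2 = 9 or -9] peel the +2: subtract 2 from each side ⇒ sub: (x - 6) - 4 = 7 or -11.
Step 3. [(x - 6) - 4 = 7 or -11] 4 comes off first (add 4), so sub: x - 6 = 11 or -7.
Step 4. [x - 6 = 11 or -7] the outer -6 inverts by adding 6. So sub: x = 17 or -1.

Answer: x ∈ {-1, 17}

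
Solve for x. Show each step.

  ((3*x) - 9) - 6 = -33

Step 1. [((3*x) - 9) - 6 = -33] -6 is outermost — add 6 both sides ⇒ sub: (3*x) - 9 = -27.
Step 2. [(3*x) - 9 = -27] 9 comes off first (add 9) ⇒ sub: 3*x = -18.
Step 3. [3*x = -18] 3·(inner) — divide through by 3, so div: x = -6.

Answer: x ∈ {-6}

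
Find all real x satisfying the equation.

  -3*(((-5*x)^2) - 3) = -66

Step 1. [-3*(((-5*x)^2) - 3) = -66] -3 out front; divide by -3 ⇒ div: ((-5*x)^2) - 3 = 22.
Step 2. [((-5*x)^2) - 3 = 22] -3 is outermost — add 3 both sides. So sub: (-5*x)^2 = 25.
Step 3. [(-5*x)^2 = 25] √ both sides: 25 ≥ 0 gives two branches ⇒ sqrt: -5*x = 5 or -5.
Step 4. [-5*x = 5 or -5] -5·(inner) — divide through by -5, so div: x = -1 or 1.

Answer: x ∈ {-1, 1}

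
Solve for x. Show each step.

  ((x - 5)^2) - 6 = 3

Step 1. [((x - 5)^2) - 6 = 3] -6 is outermost — add 6 both sides, so sub: (x - 5)^2 = 9.
Step 2. [(x - 5)^2 = 9] LHS squared, RHS 9 ≥ 0: apply √ (±), so sqrt: x - 5 = 3 or -3.
Step 3. [x - 5 = 3 or -3] add 5: x sits inside (… - 5), so sub: x = 8 or 2.

Answer: x ∈ {2, 8}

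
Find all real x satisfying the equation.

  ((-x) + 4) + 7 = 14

Step 1. [((-x) + 4) + 7 = 14] the outer +7 inverts by subtracting 7. So sub: (-x) + 4 = 7.
Step 2. [(-x) + 4 = 7] peel the +4: subtract 4 from each side. So sub: -x = 3.
Step 3. [-x = 3] flip signs both sides, so neg: x = -3.

Answer: x ∈ {-3}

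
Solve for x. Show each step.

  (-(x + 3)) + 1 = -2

Step 1. [(-(x + 3)) + 1 = -2] peel the +1: subtract 1 from each side. So sub: -(x + 3) = -3.
Step 2. [-(x + 3) = -3] flip signs both sides ⇒ neg: x + 3 = 3.
Step 3. [x + 3 = 3] subtract 3: x sits inside (… + 3), so sub: x = 0.

Answer: x ∈ {0}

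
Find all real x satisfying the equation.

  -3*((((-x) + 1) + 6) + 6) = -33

Step 1. [-3*((((-x) + 1) + 6) + 6) = -33] leading coefficient -3: divide by -3 ⇒ div: (((-x) + 1) + 6) + 6 = 11.
Step 2. [(((-x) + 1) + 6) + 6 = 11] subtract 6: x sits inside (… + 6). So sub: ((-x) + 1) + 6 = 5.
Step 3. [((-x) + 1) + 6 = 5] peel the +6: subtract 6 from each side, so sub: (-x) + 1 = -1.
Step 4. [(-x) + 1 = -1] 1 comes off first (subtract 1) ⇒ sub: -x = -2.
Step 5. [-x = -2] flip signs both sides ⇒ neg: x = 2.

Answer: x ∈ {2}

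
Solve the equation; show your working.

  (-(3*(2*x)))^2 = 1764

Step 1. [(-(3*(2*x)))^2 = 1764] √ both sides: 1764 ≥ 0 gives two branches ⇒ sqrt: -(3*(2*x)) = 42 or -42.
Step 2. [-(3*(2*x)) = 42 or -42] leading − — multiply by −1, so neg: 3*(2*x) = -42 or 42.
Step 3. [3*(2*x) = -42 or 42] 3·(inner) — divide through by 3 ⇒ div: 2*x = -14 or 14.
Step 4. [2*x = -14 or 14] 2 out front; divide by 2, so div: x = -7 or 7.

Answer: x ∈ {-7, 7}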